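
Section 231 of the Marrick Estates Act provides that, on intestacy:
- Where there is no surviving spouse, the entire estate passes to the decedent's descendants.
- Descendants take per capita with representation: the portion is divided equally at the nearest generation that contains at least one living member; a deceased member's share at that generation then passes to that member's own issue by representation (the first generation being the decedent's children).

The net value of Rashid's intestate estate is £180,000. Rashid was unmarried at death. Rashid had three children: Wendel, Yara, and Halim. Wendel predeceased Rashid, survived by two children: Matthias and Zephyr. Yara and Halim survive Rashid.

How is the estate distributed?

Matthias: £30,000; Zephyr: £30,000; Yara: £60,000; Halim: £60,000

The entire £180,000 passes to the descendants.
That amount (£180,000) is divided into 3 shares of £60,000: Yara and Halim each take £60,000; Wendel's £60,000 share passes to Wendel's issue.
Wendel's share (£60,000) is divided into 2 shares of £30,000: Matthias and Zephyr each take £30,000.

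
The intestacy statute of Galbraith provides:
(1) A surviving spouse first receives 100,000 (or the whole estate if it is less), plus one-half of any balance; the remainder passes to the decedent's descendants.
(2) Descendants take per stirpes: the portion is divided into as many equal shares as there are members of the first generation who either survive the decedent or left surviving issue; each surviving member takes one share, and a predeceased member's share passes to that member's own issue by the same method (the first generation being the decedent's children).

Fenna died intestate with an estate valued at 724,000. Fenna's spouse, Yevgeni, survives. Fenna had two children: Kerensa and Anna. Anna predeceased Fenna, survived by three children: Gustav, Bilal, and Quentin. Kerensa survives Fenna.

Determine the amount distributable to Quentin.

Yevgeni first takes 100,000, leaving a balance of 624,000. Yevgeni then takes one-half of the balance (312,000), for a total of 412,000. The remaining 312,000 passes to the descendants.
The descendants' portion (312,000) is divided into 2 shares of 156,000: Kerensa takes 156,000; Anna's 156,000 share passes to Anna's issue.
Anna's share (156,000) is divided into 3 shares of 52,000: Gustav, Bilal, and Quentin each take 52,000.

Quentin receives 52,000.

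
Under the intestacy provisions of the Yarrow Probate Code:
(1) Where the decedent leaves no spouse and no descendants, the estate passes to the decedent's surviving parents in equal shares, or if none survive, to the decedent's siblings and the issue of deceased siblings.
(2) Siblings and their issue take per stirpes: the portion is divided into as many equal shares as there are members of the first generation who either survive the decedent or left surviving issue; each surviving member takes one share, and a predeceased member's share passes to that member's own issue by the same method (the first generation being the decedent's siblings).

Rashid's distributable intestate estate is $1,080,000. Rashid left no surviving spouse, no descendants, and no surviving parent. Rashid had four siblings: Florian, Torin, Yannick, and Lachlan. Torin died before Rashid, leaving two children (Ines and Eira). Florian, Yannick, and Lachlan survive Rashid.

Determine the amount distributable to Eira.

The entire $1,080,000 passes to the siblings and their issue.
That amount ($1,080,000) is divided into 4 shares of $270,000: Florian, Yannick, and Lachlan each take $270,000; Torin's $270,000 share passes to Torin's issue.
Torin's share ($270,000) is divided into 2 shares of $135,000: Ines and Eira each take $135,000.

Eira receives $135,000.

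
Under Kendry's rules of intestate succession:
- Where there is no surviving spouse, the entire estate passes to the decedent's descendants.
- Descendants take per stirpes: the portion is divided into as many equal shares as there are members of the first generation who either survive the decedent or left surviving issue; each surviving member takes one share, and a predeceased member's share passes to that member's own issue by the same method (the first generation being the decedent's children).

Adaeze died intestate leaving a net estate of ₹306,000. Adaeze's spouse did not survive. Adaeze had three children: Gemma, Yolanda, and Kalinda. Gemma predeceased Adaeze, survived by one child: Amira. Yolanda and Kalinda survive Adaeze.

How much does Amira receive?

Amira receives ₹102,000.

The entire ₹306,000 passes to the descendants.
That amount (₹306,000) is divided into 3 shares of ₹102,000: Yolanda and Kalinda each take ₹102,000; Gemma's ₹102,000 share passes to Gemma's issue.
Gemma's share (₹102,000) passes entirely to Amira.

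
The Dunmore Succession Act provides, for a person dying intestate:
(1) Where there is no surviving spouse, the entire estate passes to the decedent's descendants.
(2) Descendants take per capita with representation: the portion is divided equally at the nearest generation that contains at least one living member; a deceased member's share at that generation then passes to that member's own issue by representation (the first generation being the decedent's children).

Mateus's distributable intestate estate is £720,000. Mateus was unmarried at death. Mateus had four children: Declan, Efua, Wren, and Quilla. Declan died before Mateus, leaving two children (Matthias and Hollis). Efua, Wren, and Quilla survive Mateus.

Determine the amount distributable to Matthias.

Matthias receives £90,000.

The entire £720,000 passes to the descendants.
That amount (£720,000) is divided into 4 shares of £180,000: Efua, Wren, and Quilla each take £180,000; Declan's £180,000 share passes to Declan's issue.
Declan's share (£180,000) is divided into 2 shares of £90,000: Matthias and Hollis each take £90,000.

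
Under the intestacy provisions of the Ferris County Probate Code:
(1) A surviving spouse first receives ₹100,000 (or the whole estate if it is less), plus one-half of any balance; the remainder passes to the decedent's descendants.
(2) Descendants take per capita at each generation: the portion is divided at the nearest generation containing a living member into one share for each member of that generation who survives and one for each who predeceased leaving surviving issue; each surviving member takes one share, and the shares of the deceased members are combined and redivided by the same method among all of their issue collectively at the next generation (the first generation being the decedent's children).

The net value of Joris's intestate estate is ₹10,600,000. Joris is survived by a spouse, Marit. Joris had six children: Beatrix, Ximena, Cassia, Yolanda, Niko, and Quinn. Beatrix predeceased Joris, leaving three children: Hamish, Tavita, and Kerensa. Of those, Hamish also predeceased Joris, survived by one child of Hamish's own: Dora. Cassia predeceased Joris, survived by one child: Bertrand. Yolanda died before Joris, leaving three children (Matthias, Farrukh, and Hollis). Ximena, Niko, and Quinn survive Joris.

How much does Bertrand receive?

Bertrand receives ₹375,000.

Marit first takes ₹100,000, leaving a balance of ₹10,500,000. Marit then takes one-half of the balance (₹5,250,000), for a total of ₹5,350,000. The remaining ₹5,250,000 passes to the descendants.
The descendants' portion (₹5,250,000) is divided at the children's generation into 6 shares of ₹875,000. Ximena, Niko, and Quinn each take ₹875,000. The 3 shares of the deceased (Beatrix, Cassia, and Yolanda) are combined into a pool of ₹2,625,000.
That pool (₹2,625,000) is divided at the grandchildren's generation into 7 shares of ₹375,000. Tavita, Kerensa, Bertrand, Matthias, Farrukh, and Hollis each take ₹375,000. The remaining share for the deceased Hamish (₹375,000) is carried to the next generation.
That pool (₹375,000) passes entirely to Dora, the sole taker at the great-grandchildren's generation.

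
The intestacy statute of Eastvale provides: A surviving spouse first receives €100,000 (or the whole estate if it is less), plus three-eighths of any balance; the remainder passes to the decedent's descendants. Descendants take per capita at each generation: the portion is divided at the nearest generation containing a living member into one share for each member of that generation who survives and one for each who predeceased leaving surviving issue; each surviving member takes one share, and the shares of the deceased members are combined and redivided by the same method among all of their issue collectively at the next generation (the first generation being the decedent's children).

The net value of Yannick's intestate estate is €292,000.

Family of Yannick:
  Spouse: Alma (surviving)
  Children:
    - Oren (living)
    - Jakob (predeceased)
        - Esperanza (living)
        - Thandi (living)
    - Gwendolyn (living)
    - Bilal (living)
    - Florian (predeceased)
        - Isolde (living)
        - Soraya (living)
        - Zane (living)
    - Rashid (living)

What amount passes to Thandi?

Alma first takes €100,000, leaving a balance of €192,000. Alma then takes three-eighths of the balance (€72,000), for a total of €172,000. The remaining €120,000 passes to the descendants.
The descendants' portion (€120,000) is divided at the children's generation into 6 shares of €20,000. Oren, Gwendolyn, Bilal, and Rashid each take €20,000. The 2 shares of the deceased (Jakob and Florian) are combined into a pool of €40,000.
That pool (€40,000) is divided at the grandchildren's generation equally among Esperanza, Thandi, Isolde, Soraya, and Zane: €8,000 each.

Thandi receives €8,000.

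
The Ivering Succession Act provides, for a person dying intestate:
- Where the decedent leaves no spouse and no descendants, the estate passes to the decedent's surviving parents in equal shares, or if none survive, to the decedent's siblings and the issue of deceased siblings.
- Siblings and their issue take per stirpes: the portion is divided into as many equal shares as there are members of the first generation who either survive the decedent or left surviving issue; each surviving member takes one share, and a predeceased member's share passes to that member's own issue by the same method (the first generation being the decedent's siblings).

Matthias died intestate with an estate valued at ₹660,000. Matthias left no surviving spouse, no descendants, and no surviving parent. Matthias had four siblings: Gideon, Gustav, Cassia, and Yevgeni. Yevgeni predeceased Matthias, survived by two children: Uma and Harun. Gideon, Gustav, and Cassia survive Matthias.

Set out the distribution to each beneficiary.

Gideon: ₹165,000; Gustav: ₹165,000; Cassia: ₹165,000; Uma: ₹82,500; Harun: ₹82,500

The entire ₹660,000 passes to the siblings and their issue.
That amount (₹660,000) is divided into 4 shares of ₹165,000: Gideon, Gustav, and Cassia each take ₹165,000; Yevgeni's ₹165,000 share passes to Yevgeni's issue.
Yevgeni's share (₹165,000) is divided into 2 shares of ₹82,500: Uma and Harun each take ₹82,500.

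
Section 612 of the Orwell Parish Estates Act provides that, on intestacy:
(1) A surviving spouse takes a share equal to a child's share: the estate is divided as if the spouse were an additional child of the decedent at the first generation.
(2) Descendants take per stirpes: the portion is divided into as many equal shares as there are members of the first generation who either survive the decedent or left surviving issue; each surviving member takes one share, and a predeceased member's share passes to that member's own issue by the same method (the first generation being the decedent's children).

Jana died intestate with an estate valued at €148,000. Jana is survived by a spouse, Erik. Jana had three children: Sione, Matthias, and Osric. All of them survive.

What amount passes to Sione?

Sione receives €37,000.

The spouse counts as an additional share at the children's level, so there are 4 primary shares of €37,000. Erik takes one such share (€37,000).
The children's combined portion (€111,000) is divided into 3 shares of €37,000: Sione, Matthias, and Osric each take €37,000.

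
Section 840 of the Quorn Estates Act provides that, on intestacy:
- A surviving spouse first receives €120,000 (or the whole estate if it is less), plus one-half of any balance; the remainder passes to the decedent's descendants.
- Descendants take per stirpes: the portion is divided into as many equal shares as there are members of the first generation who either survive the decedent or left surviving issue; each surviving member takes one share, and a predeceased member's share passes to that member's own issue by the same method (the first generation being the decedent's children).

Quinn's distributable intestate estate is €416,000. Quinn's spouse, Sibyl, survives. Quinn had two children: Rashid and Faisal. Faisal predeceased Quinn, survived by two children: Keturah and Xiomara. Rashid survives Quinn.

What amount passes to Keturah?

Keturah receives €37,000.

Sibyl first takes €120,000, leaving a balance of €296,000. Sibyl then takes one-half of the balance (€148,000), for a total of €268,000. The remaining €148,000 passes to the descendants.
The descendants' portion (€148,000) is divided into 2 shares of €74,000: Rashid takes €74,000; Faisal's €74,000 share passes to Faisal's issue.
Faisal's share (€74,000) is divided into 2 shares of €37,000: Keturah and Xiomara each take €37,000.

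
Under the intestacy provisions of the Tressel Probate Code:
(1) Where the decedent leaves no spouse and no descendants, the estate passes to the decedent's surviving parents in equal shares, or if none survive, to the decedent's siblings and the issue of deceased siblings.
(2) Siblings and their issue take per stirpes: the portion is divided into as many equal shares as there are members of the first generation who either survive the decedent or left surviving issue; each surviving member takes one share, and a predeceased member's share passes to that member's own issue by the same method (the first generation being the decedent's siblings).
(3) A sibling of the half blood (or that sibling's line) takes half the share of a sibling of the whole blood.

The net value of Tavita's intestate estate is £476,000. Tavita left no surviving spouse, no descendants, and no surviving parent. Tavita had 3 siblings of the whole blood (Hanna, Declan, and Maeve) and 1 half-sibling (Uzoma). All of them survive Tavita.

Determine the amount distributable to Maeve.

The entire £476,000 passes to the siblings and their issue.
Counting each half-blood sibling's line as half a unit, there are 7/2 units in £476,000, so one unit is £136,000. Whole-blood lines (Hanna, Declan, and Maeve) take £136,000 each; half-blood lines (Uzoma) take £68,000 each.

Maeve receives £136,000.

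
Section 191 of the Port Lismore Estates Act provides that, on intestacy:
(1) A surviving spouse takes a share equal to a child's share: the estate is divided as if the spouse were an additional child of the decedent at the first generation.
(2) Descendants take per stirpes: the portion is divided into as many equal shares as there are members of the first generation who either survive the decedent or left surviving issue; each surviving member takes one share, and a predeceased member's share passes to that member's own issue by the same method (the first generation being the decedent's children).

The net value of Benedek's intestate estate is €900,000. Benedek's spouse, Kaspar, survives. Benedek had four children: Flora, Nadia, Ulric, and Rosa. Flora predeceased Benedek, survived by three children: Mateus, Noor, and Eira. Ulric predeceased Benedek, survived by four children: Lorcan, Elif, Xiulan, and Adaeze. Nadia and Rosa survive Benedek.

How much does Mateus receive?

Mateus receives €60,000.

The spouse counts as an additional share at the children's level, so there are 5 primary shares of €180,000. Kaspar takes one such share (€180,000).
The children's combined portion (€720,000) is divided into 4 shares of €180,000: Nadia and Rosa each take €180,000; Flora's €180,000 share passes to Flora's issue; Ulric's €180,000 share passes to Ulric's issue.
Flora's share (€180,000) is divided into 3 shares of €60,000: Mateus, Noor, and Eira each take €60,000.
Ulric's share (€180,000) is divided into 4 shares of €45,000: Lorcan, Elif, Xiulan, and Adaeze each take €45,000.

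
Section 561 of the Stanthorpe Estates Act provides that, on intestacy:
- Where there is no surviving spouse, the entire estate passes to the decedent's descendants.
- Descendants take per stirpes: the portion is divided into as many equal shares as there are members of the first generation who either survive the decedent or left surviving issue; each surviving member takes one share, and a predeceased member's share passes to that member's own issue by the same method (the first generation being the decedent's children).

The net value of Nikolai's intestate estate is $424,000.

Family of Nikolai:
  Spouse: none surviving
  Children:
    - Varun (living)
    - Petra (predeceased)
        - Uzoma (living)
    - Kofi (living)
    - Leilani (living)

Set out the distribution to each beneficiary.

The entire $424,000 passes to the descendants.
That amount ($424,000) is divided into 4 shares of $106,000: Varun, Kofi, and Leilani each take $106,000; Petra's $106,000 share passes to Petra's issue.
Petra's share ($106,000) passes entirely to Uzoma.

Varun: $106,000; Uzoma: $106,000; Kofi: $106,000; Leilani: $106,000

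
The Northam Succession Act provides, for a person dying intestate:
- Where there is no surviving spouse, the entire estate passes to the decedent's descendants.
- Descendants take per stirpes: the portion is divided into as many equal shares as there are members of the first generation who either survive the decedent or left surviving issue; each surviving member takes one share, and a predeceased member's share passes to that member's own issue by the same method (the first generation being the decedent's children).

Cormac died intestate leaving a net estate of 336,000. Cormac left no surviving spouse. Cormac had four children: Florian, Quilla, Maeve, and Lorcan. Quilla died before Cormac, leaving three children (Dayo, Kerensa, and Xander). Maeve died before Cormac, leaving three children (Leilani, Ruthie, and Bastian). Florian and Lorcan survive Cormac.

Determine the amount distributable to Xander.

The entire 336,000 passes to the descendants.
That amount (336,000) is divided into 4 shares of 84,000: Florian and Lorcan each take 84,000; Quilla's 84,000 share passes to Quilla's issue; Maeve's 84,000 share passes to Maeve's issue.
Quilla's share (84,000) is divided into 3 shares of 28,000: Dayo, Kerensa, and Xander each take 28,000.
Maeve's share (84,000) is divided into 3 shares of 28,000: Leilani, Ruthie, and Bastian each take 28,000.

Xander receives 28,000.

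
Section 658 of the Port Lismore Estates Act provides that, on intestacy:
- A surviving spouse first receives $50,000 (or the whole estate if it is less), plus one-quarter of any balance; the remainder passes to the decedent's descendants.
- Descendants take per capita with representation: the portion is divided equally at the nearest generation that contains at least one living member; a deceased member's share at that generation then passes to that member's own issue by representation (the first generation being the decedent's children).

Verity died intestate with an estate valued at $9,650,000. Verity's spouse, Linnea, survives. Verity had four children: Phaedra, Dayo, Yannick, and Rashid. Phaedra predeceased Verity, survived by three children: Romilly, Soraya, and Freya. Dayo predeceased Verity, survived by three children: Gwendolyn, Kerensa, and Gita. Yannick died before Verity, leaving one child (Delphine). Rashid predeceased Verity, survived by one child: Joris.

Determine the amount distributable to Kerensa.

Kerensa receives $900,000.

Linnea first takes $50,000, leaving a balance of $9,600,000. Linnea then takes one-quarter of the balance ($2,400,000), for a total of $2,450,000. The remaining $7,200,000 passes to the descendants.
No child survives, so the initial division is made at the grandchildren's generation.
The descendants' portion ($7,200,000) is divided into 8 shares of $900,000: Romilly, Soraya, Freya, Gwendolyn, Kerensa, Gita, Delphine, and Joris each take $900,000.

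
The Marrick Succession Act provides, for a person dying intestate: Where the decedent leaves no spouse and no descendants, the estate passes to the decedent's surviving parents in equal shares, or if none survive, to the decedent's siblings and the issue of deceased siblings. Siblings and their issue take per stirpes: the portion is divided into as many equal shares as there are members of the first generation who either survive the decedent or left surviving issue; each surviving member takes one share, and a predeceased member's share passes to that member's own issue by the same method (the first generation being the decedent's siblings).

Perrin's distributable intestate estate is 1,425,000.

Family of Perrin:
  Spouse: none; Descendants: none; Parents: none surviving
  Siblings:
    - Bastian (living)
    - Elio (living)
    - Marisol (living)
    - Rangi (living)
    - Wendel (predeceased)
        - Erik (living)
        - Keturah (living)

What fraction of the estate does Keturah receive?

The entire 1,425,000 passes to the siblings and their issue.
That amount (1,425,000) is divided into 5 shares of 285,000: Bastian, Elio, Marisol, and Rangi each take 285,000; Wendel's 285,000 share passes to Wendel's issue.
Wendel's share (285,000) is divided into 2 shares of 142,500: Erik and Keturah each take 142,500.

Keturah receives 1/10 of the estate.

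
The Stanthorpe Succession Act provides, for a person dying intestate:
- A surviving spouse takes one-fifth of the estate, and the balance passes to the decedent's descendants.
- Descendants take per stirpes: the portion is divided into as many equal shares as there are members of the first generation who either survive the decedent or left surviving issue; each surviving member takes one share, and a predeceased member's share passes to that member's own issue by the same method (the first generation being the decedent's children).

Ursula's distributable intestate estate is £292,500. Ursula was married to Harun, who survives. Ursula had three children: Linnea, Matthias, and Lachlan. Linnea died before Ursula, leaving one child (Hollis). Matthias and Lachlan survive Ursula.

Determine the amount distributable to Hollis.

Hollis receives £78,000.

Harun takes one-fifth of £292,500 = £58,500. The remaining £234,000 passes to the descendants.
The descendants' portion (£234,000) is divided into 3 shares of £78,000: Matthias and Lachlan each take £78,000; Linnea's £78,000 share passes to Linnea's issue.
Linnea's share (£78,000) passes entirely to Hollis.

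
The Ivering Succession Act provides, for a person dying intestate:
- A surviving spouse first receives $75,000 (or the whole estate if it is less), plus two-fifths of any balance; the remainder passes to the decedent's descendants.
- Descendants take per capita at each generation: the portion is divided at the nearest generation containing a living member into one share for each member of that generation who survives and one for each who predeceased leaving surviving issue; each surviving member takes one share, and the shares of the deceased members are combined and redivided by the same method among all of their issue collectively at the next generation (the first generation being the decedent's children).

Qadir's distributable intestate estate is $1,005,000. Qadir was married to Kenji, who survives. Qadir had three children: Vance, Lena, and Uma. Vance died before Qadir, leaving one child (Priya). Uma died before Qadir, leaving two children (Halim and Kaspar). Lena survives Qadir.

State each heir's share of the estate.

Kenji first takes $75,000, leaving a balance of $930,000. Kenji then takes two-fifths of the balance ($372,000), for a total of $447,000. The remaining $558,000 passes to the descendants.
The descendants' portion ($558,000) is divided at the children's generation into 3 shares of $186,000. Lena takes $186,000. The 2 shares of the deceased (Vance and Uma) are combined into a pool of $372,000.
That pool ($372,000) is divided at the grandchildren's generation equally among Priya, Halim, and Kaspar: $124,000 each.

Kenji: $447,000; Priya: $124,000; Lena: $186,000; Halim: $124,000; Kaspar: $124,000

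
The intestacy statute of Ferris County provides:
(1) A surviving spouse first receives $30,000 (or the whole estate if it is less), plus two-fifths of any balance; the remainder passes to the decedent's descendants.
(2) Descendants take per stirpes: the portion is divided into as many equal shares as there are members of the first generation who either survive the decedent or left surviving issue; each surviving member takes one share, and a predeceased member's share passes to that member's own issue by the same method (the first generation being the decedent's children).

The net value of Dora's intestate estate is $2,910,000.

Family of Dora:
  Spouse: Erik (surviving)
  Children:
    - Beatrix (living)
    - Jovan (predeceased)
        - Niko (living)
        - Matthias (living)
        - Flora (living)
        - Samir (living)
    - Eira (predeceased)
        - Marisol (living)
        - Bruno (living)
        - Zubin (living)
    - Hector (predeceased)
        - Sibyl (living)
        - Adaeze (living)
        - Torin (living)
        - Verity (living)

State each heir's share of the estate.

Erik: $1,182,000; Beatrix: $432,000; Niko: $108,000; Matthias: $108,000; Flora: $108,000; Samir: $108,000; Marisol: $144,000; Bruno: $144,000; Zubin: $144,000; Sibyl: $108,000; Adaeze: $108,000; Torin: $108,000; Verity: $108,000

Erik first takes $30,000, leaving a balance of $2,880,000. Erik then takes two-fifths of the balance ($1,152,000), for a total of $1,182,000. The remaining $1,728,000 passes to the descendants.
The descendants' portion ($1,728,000) is divided into 4 shares of $432,000: Beatrix takes $432,000; Jovan's $432,000 share passes to Jovan's issue; Eira's $432,000 share passes to Eira's issue; Hector's $432,000 share passes to Hector's issue.
Jovan's share ($432,000) is divided into 4 shares of $108,000: Niko, Matthias, Flora, and Samir each take $108,000.
Eira's share ($432,000) is divided into 3 shares of $144,000: Marisol, Bruno, and Zubin each take $144,000.
Hector's share ($432,000) is divided into 4 shares of $108,000: Sibyl, Adaeze, Torin, and Verity each take $108,000.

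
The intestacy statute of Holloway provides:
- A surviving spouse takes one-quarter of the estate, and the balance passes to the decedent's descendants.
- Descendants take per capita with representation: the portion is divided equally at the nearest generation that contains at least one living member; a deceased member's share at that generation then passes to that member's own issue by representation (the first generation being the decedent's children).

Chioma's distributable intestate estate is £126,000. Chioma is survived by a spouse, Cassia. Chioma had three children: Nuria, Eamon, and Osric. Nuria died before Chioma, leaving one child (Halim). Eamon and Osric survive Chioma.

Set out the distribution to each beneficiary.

Cassia takes one-quarter of £126,000 = £31,500. The remaining £94,500 passes to the descendants.
The descendants' portion (£94,500) is divided into 3 shares of £31,500: Eamon and Osric each take £31,500; Nuria's £31,500 share passes to Nuria's issue.
Nuria's share (£31,500) passes entirely to Halim.

Cassia: £31,500; Halim: £31,500; Eamon: £31,500; Osric: £31,500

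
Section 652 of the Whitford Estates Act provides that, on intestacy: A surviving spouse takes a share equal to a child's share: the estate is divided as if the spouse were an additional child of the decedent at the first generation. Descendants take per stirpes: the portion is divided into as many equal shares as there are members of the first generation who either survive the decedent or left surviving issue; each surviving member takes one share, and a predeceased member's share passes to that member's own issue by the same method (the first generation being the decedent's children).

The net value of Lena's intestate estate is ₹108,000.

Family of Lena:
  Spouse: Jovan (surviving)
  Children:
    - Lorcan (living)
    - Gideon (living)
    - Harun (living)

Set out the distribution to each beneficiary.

The spouse counts as an additional share at the children's level, so there are 4 primary shares of ₹27,000. Jovan takes one such share (₹27,000).
The children's combined portion (₹81,000) is divided into 3 shares of ₹27,000: Lorcan, Gideon, and Harun each take ₹27,000.

Jovan: ₹27,000; Lorcan: ₹27,000; Gideon: ₹27,000; Harun: ₹27,000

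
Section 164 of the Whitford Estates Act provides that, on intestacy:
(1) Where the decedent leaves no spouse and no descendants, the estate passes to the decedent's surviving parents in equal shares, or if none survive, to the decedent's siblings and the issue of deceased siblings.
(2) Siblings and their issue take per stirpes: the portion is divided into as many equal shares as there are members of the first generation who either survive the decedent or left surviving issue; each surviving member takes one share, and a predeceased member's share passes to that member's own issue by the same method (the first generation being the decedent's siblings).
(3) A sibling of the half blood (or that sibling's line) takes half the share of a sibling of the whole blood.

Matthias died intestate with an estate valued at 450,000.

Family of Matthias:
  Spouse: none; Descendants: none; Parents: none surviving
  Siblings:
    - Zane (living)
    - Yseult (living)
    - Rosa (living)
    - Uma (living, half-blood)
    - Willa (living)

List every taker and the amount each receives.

The entire 450,000 passes to the siblings and their issue.
Counting each half-blood sibling's line as half a unit, there are 9/2 units in 450,000, so one unit is 100,000. Whole-blood lines (Zane, Yseult, Rosa, and Willa) take 100,000 each; half-blood lines (Uma) take 50,000 each.

Zane: 100,000; Yseult: 100,000; Rosa: 100,000; Uma: 50,000; Willa: 100,000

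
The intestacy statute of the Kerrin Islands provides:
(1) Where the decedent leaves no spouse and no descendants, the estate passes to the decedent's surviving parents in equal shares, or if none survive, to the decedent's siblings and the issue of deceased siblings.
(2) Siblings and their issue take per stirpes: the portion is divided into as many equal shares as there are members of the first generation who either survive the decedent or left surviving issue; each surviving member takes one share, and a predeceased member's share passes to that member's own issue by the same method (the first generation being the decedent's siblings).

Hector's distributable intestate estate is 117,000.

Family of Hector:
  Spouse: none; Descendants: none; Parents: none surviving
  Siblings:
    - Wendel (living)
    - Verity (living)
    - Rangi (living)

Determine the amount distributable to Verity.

Verity receives 39,000.

The entire 117,000 passes to the siblings and their issue.
That amount (117,000) is divided into 3 shares of 39,000: Wendel, Verity, and Rangi each take 39,000.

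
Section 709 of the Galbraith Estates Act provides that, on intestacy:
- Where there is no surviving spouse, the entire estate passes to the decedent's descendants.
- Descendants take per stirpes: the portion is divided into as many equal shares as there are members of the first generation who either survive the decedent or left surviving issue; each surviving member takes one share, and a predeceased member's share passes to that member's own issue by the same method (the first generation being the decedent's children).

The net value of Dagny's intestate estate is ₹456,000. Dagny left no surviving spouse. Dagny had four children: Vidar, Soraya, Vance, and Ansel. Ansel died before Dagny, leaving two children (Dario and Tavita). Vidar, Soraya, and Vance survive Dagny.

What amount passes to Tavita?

Tavita receives ₹57,000.

The entire ₹456,000 passes to the descendants.
That amount (₹456,000) is divided into 4 shares of ₹114,000: Vidar, Soraya, and Vance each take ₹114,000; Ansel's ₹114,000 share passes to Ansel's issue.
Ansel's share (₹114,000) is divided into 2 shares of ₹57,000: Dario and Tavita each take ₹57,000.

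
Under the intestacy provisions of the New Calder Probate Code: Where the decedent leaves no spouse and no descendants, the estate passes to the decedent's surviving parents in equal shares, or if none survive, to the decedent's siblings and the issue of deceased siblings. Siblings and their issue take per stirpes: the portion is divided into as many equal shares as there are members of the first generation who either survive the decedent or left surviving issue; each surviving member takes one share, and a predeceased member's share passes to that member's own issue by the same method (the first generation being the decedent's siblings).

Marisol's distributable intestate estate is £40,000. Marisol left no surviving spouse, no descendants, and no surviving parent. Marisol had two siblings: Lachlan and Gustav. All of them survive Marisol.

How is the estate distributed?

Lachlan: £20,000; Gustav: £20,000

The entire £40,000 passes to the siblings and their issue.
That amount (£40,000) is divided into 2 shares of £20,000: Lachlan and Gustav each take £20,000.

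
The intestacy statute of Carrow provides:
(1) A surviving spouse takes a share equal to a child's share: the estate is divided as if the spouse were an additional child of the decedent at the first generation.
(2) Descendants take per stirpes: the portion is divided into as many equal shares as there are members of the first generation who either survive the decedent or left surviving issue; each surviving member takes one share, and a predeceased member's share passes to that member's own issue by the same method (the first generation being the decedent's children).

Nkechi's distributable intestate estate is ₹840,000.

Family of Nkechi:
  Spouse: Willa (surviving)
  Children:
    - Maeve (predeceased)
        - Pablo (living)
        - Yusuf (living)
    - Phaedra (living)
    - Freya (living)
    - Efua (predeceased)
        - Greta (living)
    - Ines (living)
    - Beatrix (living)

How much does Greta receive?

Greta receives ₹120,000.

The spouse counts as an additional share at the children's level, so there are 7 primary shares of ₹120,000. Willa takes one such share (₹120,000).
The children's combined portion (₹720,000) is divided into 6 shares of ₹120,000: Phaedra, Freya, Ines, and Beatrix each take ₹120,000; Maeve's ₹120,000 share passes to Maeve's issue; Efua's ₹120,000 share passes to Efua's issue.
Maeve's share (₹120,000) is divided into 2 shares of ₹60,000: Pablo and Yusuf each take ₹60,000.
Efua's share (₹120,000) passes entirely to Greta.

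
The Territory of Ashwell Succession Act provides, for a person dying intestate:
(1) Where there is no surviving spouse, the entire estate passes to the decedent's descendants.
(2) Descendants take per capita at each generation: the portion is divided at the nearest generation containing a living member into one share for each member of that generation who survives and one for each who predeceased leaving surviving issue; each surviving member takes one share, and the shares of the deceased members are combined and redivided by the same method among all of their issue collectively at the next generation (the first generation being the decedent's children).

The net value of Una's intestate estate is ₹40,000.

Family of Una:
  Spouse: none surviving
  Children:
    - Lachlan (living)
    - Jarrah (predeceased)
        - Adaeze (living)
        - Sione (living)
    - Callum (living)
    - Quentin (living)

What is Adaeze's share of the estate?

Adaeze receives ₹5,000.

The entire ₹40,000 passes to the descendants.
That amount (₹40,000) is divided at the children's generation into 4 shares of ₹10,000. Lachlan, Callum, and Quentin each take ₹10,000. The remaining share for the deceased Jarrah (₹10,000) is carried to the next generation.
That pool (₹10,000) is divided at the grandchildren's generation equally among Adaeze and Sione: ₹5,000 each.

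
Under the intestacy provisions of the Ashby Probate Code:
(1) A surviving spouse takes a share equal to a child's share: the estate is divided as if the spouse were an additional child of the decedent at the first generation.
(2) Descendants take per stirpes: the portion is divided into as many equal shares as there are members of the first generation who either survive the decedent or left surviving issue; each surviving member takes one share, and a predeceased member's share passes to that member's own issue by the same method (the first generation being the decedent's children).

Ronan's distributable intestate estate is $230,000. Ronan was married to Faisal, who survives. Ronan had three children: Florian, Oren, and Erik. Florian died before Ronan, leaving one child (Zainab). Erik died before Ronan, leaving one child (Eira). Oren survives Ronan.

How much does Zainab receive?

Zainab receives $57,500.

The spouse counts as an additional share at the children's level, so there are 4 primary shares of $57,500. Faisal takes one such share ($57,500).
The children's combined portion ($172,500) is divided into 3 shares of $57,500: Oren takes $57,500; Florian's $57,500 share passes to Florian's issue; Erik's $57,500 share passes to Erik's issue.
Florian's share ($57,500) passes entirely to Zainab.
Erik's share ($57,500) passes entirely to Eira.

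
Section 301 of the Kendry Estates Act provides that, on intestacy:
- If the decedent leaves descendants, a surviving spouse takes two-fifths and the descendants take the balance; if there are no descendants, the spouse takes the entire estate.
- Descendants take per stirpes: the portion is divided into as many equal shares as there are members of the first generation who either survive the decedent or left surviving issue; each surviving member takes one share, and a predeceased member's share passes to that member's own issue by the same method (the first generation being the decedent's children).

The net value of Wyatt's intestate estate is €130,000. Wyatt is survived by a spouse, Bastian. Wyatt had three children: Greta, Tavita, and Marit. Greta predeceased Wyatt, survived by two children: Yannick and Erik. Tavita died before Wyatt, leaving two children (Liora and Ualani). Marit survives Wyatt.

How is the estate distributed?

Bastian: €52,000; Yannick: €13,000; Erik: €13,000; Liora: €13,000; Ualani: €13,000; Marit: €26,000

Bastian takes two-fifths of €130,000 = €52,000. The remaining €78,000 passes to the descendants.
The descendants' portion (€78,000) is divided into 3 shares of €26,000: Marit takes €26,000; Greta's €26,000 share passes to Greta's issue; Tavita's €26,000 share passes to Tavita's issue.
Greta's share (€26,000) is divided into 2 shares of €13,000: Yannick and Erik each take €13,000.
Tavita's share (€26,000) is divided into 2 shares of €13,000: Liora and Ualani each take €13,000.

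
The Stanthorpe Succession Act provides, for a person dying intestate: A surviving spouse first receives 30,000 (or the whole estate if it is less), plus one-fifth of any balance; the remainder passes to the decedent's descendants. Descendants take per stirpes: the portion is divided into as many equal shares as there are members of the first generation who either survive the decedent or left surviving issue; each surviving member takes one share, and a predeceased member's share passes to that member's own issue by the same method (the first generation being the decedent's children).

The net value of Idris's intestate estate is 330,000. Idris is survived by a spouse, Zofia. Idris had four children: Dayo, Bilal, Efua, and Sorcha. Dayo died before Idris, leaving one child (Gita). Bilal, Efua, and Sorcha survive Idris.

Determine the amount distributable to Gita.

Zofia first takes 30,000, leaving a balance of 300,000. Zofia then takes one-fifth of the balance (60,000), for a total of 90,000. The remaining 240,000 passes to the descendants.
The descendants' portion (240,000) is divided into 4 shares of 60,000: Bilal, Efua, and Sorcha each take 60,000; Dayo's 60,000 share passes to Dayo's issue.
Dayo's share (60,000) passes entirely to Gita.

Gita receives 60,000.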